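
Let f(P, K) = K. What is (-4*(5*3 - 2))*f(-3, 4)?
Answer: -208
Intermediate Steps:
(-4*(5*3 - 2))*f(-3, 4) = -4*(5*3 - 2)*4 = -4*(15 - 2)*4 = -4*13*4 = -52*4 = -208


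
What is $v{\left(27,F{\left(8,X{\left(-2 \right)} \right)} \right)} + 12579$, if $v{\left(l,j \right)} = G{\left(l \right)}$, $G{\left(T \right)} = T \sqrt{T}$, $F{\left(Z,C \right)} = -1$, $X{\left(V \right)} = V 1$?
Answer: $12579 + 81 \sqrt{3} \approx 12719.0$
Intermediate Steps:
$X{\left(V \right)} = V$
$G{\left(T \right)} = T^{\frac{3}{2}}$
$v{\left(l,j \right)} = l^{\frac{3}{2}}$
$v{\left(27,F{\left(8,X{\left(-2 \right)} \right)} \right)} + 12579 = 27^{\frac{3}{2}} + 12579 = 81 \sqrt{3} + 12579 = 12579 + 81 \sqrt{3}$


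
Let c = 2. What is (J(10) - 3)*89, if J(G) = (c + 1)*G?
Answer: 2403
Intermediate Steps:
J(G) = 3*G (J(G) = (2 + 1)*G = 3*G)
(J(10) - 3)*89 = (3*10 - 3)*89 = (30 - 3)*89 = 27*89 = 2403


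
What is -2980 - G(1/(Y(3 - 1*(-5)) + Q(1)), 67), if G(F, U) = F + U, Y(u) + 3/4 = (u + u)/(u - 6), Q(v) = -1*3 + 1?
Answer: -63991/21 ≈ -3047.2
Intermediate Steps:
Q(v) = -2 (Q(v) = -3 + 1 = -2)
Y(u) = -¾ + 2*u/(-6 + u) (Y(u) = -¾ + (u + u)/(u - 6) = -¾ + (2*u)/(-6 + u) = -¾ + 2*u/(-6 + u))
-2980 - G(1/(Y(3 - 1*(-5)) + Q(1)), 67) = -2980 - (1/((18 + 5*(3 - 1*(-5)))/(4*(-6 + (3 - 1*(-5)))) - 2) + 67) = -2980 - (1/((18 + 5*(3 + 5))/(4*(-6 + (3 + 5))) - 2) + 67) = -2980 - (1/((18 + 5*8)/(4*(-6 + 8)) - 2) + 67) = -2980 - (1/((¼)*(18 + 40)/2 - 2) + 67) = -2980 - (1/((¼)*(½)*58 - 2) + 67) = -2980 - (1/(29/4 - 2) + 67) = -2980 - (1/(21/4) + 67) = -2980 - (4/21 + 67) = -2980 - 1*1411/21 = -2980 - 1411/21 = -63991/21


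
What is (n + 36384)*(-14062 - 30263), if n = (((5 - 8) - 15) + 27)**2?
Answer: -1616311125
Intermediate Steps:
n = 81 (n = ((-3 - 15) + 27)**2 = (-18 + 27)**2 = 9**2 = 81)
(n + 36384)*(-14062 - 30263) = (81 + 36384)*(-14062 - 30263) = 36465*(-44325) = -1616311125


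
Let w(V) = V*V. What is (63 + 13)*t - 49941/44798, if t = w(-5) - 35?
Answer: -34096421/44798 ≈ -761.12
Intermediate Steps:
w(V) = V²
t = -10 (t = (-5)² - 35 = 25 - 35 = -10)
(63 + 13)*t - 49941/44798 = (63 + 13)*(-10) - 49941/44798 = 76*(-10) - 49941/44798 = -760 - 1*49941/44798 = -760 - 49941/44798 = -34096421/44798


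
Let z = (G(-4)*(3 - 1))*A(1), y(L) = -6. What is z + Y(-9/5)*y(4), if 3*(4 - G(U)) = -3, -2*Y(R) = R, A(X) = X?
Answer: 23/5 ≈ 4.6000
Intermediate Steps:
Y(R) = -R/2
G(U) = 5 (G(U) = 4 - 1/3*(-3) = 4 + 1 = 5)
z = 10 (z = (5*(3 - 1))*1 = (5*2)*1 = 10*1 = 10)
z + Y(-9/5)*y(4) = 10 - (-9)/(2*5)*(-6) = 10 - 1/2*(-9/5)*(-6) = 10 + (9/10)*(-6) = 10 - 27/5 = 23/5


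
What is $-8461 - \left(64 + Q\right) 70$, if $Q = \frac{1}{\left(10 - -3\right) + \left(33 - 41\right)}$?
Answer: $-12955$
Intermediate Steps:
$Q = \frac{1}{5}$ ($Q = \frac{1}{\left(10 + 3\right) - 8} = \frac{1}{13 - 8} = \frac{1}{5} \approx 0.2$)
$-8461 - \left(64 + Q\right) 70 = -8461 - \left(64 + \frac{1}{5}\right) 70 = -8461 - \frac{321}{5} \cdot 70 = -8461 - 4494 = -12955$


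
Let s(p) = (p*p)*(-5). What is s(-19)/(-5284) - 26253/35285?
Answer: -75031427/186445940 ≈ -0.40243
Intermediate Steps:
s(p) = -5*p**2 (s(p) = p**2*(-5) = -5*p**2)
s(-19)/(-5284) - 26253/35285 = -5*(-19)**2/(-5284) - 26253/35285 = -5*361*(-1/5284) - 26253*1/35285 = -1805*(-1/5284) - 26253/35285 = 1805/5284 - 26253/35285 = -75031427/186445940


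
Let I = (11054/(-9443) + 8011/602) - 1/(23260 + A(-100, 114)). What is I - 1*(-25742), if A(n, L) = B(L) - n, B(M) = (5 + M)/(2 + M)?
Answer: 56676801893774401/2200687316142 ≈ 25754.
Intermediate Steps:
B(M) = (5 + M)/(2 + M)
A(n, L) = -n + (5 + L)/(2 + L) (A(n, L) = (5 + L)/(2 + L) - n = -n + (5 + L)/(2 + L))
I = 26709001647037/2200687316142 (I = (11054/(-9443) + 8011/602) - 1/(23260 + (5 + 114 - 1*(-100)*(2 + 114))/(2 + 114)) = (11054*(-1/9443) + 8011*(1/602)) - 1/(23260 + (5 + 114 - 1*(-100)*116)/116) = (-11054/9443 + 8011/602) - 1/(23260 + (5 + 114 + 11600)/116) = 9856195/812098 - 1/(23260 + (1/116)*11719) = 9856195/812098 - 1/(23260 + 11719/116) = 9856195/812098 - 1/2709879/116 = 9856195/812098 - 1*116/2709879 = 9856195/812098 - 116/2709879 = 26709001647037/2200687316142 ≈ 12.137)
I - 1*(-25742) = 26709001647037/2200687316142 - 1*(-25742) = 26709001647037/2200687316142 + 25742 = 56676801893774401/2200687316142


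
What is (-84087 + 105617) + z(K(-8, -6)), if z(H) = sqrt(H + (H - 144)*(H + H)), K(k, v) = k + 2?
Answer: 21530 + sqrt(1794) ≈ 21572.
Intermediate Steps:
K(k, v) = 2 + k
z(H) = sqrt(H + 2*H*(-144 + H)) (z(H) = sqrt(H + (-144 + H)*(2*H)) = sqrt(H + 2*H*(-144 + H)))
(-84087 + 105617) + z(K(-8, -6)) = (-84087 + 105617) + sqrt((2 - 8)*(-287 + 2*(2 - 8))) = 21530 + sqrt(-6*(-287 + 2*(-6))) = 21530 + sqrt(-6*(-287 - 12)) = 21530 + sqrt(-6*(-299)) = 21530 + sqrt(1794)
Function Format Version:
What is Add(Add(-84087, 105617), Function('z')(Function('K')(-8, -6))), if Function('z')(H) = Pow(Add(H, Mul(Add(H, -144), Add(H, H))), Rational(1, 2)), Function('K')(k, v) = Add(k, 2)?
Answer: Add(21530, Pow(1794, Rational(1, 2))) ≈ 21572.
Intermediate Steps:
Function('K')(k, v) = Add(2, k)
Function('z')(H) = Pow(Add(H, Mul(2, H, Add(-144, H))), Rational(1, 2)) (Function('z')(H) = Pow(Add(H, Mul(Add(-144, H), Mul(2, H))), Rational(1, 2)) = Pow(Add(H, Mul(2, H, Add(-144, H))), Rational(1, 2)))
Add(Add(-84087, 105617), Function('z')(Function('K')(-8, -6))) = Add(Add(-84087, 105617), Pow(Mul(Add(2, -8), Add(-287, Mul(2, Add(2, -8)))), Rational(1, 2))) = Add(21530, Pow(Mul(-6, Add(-287, Mul(2, -6))), Rational(1, 2))) = Add(21530, Pow(Mul(-6, Add(-287, -12)), Rational(1, 2))) = Add(21530, Pow(Mul(-6, -299), Rational(1, 2))) = Add(21530, Pow(1794, Rational(1, 2)))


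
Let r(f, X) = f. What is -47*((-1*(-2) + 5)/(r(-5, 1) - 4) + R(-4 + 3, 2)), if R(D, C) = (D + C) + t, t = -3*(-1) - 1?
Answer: -940/9 ≈ -104.44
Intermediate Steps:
t = 2 (t = 3 - 1 = 2)
R(D, C) = 2 + C + D (R(D, C) = (D + C) + 2 = (C + D) + 2 = 2 + C + D)
-47*((-1*(-2) + 5)/(r(-5, 1) - 4) + R(-4 + 3, 2)) = -47*((-1*(-2) + 5)/(-5 - 4) + (2 + 2 + (-4 + 3))) = -47*((2 + 5)/(-9) + (2 + 2 - 1)) = -47*(7*(-1/9) + 3) = -47*(-7/9 + 3) = -47*20/9 = -940/9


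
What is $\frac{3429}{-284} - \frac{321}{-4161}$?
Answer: $- \frac{4725635}{393908} \approx -11.997$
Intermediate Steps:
$\frac{3429}{-284} - \frac{321}{-4161} = 3429 \left(- \frac{1}{284}\right) - - \frac{107}{1387} = - \frac{3429}{284} + \frac{107}{1387} = - \frac{4725635}{393908}$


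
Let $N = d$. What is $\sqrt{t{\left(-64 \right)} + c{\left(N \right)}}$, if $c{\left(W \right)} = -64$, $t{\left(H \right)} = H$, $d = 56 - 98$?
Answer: $8 i \sqrt{2} \approx 11.314 i$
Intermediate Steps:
$d = -42$
$N = -42$
$\sqrt{t{\left(-64 \right)} + c{\left(N \right)}} = \sqrt{-64 - 64} = \sqrt{-128} = 8 i \sqrt{2}$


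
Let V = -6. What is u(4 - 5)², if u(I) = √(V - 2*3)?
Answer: -12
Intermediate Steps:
u(I) = 2*I*√3 (u(I) = √(-6 - 2*3) = √(-6 - 6) = √(-12) = 2*I*√3)
u(4 - 5)² = (2*I*√3)² = -12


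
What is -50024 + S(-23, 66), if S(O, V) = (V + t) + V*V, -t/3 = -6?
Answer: -45584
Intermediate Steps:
t = 18 (t = -3*(-6) = 18)
S(O, V) = 18 + V + V² (S(O, V) = (V + 18) + V*V = (18 + V) + V² = 18 + V + V²)
-50024 + S(-23, 66) = -50024 + (18 + 66 + 66²) = -50024 + (18 + 66 + 4356) = -50024 + 4440 = -45584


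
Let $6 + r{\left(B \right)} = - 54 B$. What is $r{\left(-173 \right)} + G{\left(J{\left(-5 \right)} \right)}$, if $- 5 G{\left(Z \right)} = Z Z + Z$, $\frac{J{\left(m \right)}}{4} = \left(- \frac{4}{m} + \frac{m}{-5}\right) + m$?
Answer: $\frac{1163224}{125} \approx 9305.8$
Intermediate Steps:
$r{\left(B \right)} = -6 - 54 B$
$J{\left(m \right)} = - \frac{16}{m} + \frac{16 m}{5}$ ($J{\left(m \right)} = 4 \left(\left(- \frac{4}{m} + \frac{m}{-5}\right) + m\right) = 4 \left(\left(- \frac{4}{m} + m \left(- \frac{1}{5}\right)\right) + m\right) = 4 \left(\left(- \frac{4}{m} - \frac{m}{5}\right) + m\right) = 4 \left(- \frac{4}{m} + \frac{4 m}{5}\right) = - \frac{16}{m} + \frac{16 m}{5}$)
$G{\left(Z \right)} = - \frac{Z}{5} - \frac{Z^{2}}{5}$ ($G{\left(Z \right)} = - \frac{Z Z + Z}{5} = - \frac{Z^{2} + Z}{5} = - \frac{Z + Z^{2}}{5} = - \frac{Z}{5} - \frac{Z^{2}}{5}$)
$r{\left(-173 \right)} + G{\left(J{\left(-5 \right)} \right)} = \left(-6 - -9342\right) - \frac{\left(- \frac{16}{-5} + \frac{16}{5} \left(-5\right)\right) \left(1 + \left(- \frac{16}{-5} + \frac{16}{5} \left(-5\right)\right)\right)}{5} = \left(-6 + 9342\right) - \frac{\left(\left(-16\right) \left(- \frac{1}{5}\right) - 16\right) \left(1 - \frac{64}{5}\right)}{5} = 9336 - \frac{\left(\frac{16}{5} - 16\right) \left(1 + \left(\frac{16}{5} - 16\right)\right)}{5} = 9336 - - \frac{64 \left(1 - \frac{64}{5}\right)}{25} = 9336 - \left(- \frac{64}{25}\right) \left(- \frac{59}{5}\right) = 9336 - \frac{3776}{125} = \frac{1163224}{125}$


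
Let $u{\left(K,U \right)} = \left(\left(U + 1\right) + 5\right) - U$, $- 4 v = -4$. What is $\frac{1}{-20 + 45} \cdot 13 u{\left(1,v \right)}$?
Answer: $\frac{78}{25} \approx 3.12$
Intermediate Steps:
$v = 1$ ($v = \left(- \frac{1}{4}\right) \left(-4\right) = 1$)
$u{\left(K,U \right)} = 6$ ($u{\left(K,U \right)} = \left(\left(1 + U\right) + 5\right) - U = \left(6 + U\right) - U = 6$)
$\frac{1}{-20 + 45} \cdot 13 u{\left(1,v \right)} = \frac{1}{-20 + 45} \cdot 13 \cdot 6 = \frac{1}{25} \cdot 13 \cdot 6 = \frac{13}{25} \cdot 6 = \frac{78}{25}$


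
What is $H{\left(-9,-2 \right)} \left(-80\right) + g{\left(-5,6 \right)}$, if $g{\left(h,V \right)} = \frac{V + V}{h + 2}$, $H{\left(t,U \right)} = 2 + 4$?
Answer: $-484$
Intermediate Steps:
$H{\left(t,U \right)} = 6$
$g{\left(h,V \right)} = \frac{2 V}{2 + h}$
$H{\left(-9,-2 \right)} \left(-80\right) + g{\left(-5,6 \right)} = 6 \left(-80\right) + 2 \cdot 6 \frac{1}{2 - 5} = -480 + 2 \cdot 6 \frac{1}{-3} = -480 + 2 \cdot 6 \left(- \frac{1}{3}\right) = -480 - 4 = -484$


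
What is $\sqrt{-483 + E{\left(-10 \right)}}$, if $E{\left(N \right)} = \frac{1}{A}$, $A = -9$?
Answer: $\frac{2 i \sqrt{1087}}{3} \approx 21.98 i$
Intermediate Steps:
$E{\left(N \right)} = - \frac{1}{9}$ ($E{\left(N \right)} = \frac{1}{-9} = - \frac{1}{9}$)
$\sqrt{-483 + E{\left(-10 \right)}} = \sqrt{-483 - \frac{1}{9}} = \sqrt{- \frac{4348}{9}} = \frac{2 i \sqrt{1087}}{3}$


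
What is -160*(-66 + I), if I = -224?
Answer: 46400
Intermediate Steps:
-160*(-66 + I) = -160*(-66 - 224) = -160*(-290) = 46400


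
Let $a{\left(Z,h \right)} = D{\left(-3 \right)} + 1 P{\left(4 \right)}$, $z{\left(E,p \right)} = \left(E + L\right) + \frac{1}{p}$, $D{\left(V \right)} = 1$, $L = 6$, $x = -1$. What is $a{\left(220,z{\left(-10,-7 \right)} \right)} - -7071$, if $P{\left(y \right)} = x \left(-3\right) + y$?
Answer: $7079$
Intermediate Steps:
$P{\left(y \right)} = 3 + y$ ($P{\left(y \right)} = \left(-1\right) \left(-3\right) + y = 3 + y$)
$z{\left(E,p \right)} = 6 + E + \frac{1}{p}$ ($z{\left(E,p \right)} = \left(E + 6\right) + \frac{1}{p} = \left(6 + E\right) + \frac{1}{p} = 6 + E + \frac{1}{p}$)
$a{\left(Z,h \right)} = 8$ ($a{\left(Z,h \right)} = 1 + 1 \left(3 + 4\right) = 1 + 1 \cdot 7 = 1 + 7 = 8$)
$a{\left(220,z{\left(-10,-7 \right)} \right)} - -7071 = 8 - -7071 = 8 + 7071 = 7079$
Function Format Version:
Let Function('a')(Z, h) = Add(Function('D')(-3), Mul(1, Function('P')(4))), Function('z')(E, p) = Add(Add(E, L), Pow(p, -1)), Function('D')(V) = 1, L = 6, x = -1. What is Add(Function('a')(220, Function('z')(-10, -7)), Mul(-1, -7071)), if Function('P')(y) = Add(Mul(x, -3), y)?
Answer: 7079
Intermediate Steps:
Function('P')(y) = Add(3, y) (Function('P')(y) = Add(Mul(-1, -3), y) = Add(3, y))
Function('z')(E, p) = Add(6, E, Pow(p, -1)) (Function('z')(E, p) = Add(Add(E, 6), Pow(p, -1)) = Add(Add(6, E), Pow(p, -1)) = Add(6, E, Pow(p, -1)))
Function('a')(Z, h) = 8 (Function('a')(Z, h) = Add(1, Mul(1, Add(3, 4))) = Add(1, Mul(1, 7)) = Add(1, 7) = 8)
Add(Function('a')(220, Function('z')(-10, -7)), Mul(-1, -7071)) = Add(8, Mul(-1, -7071)) = Add(8, 7071) = 7079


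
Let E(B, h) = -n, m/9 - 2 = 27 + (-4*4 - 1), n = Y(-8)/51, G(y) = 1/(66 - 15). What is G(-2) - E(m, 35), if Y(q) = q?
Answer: -7/51 ≈ -0.13725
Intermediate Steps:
G(y) = 1/51
n = -8/51 ≈ -0.15686
m = 108 (m = 18 + 9*(27 + (-4*4 - 1)) = 18 + 9*(27 + (-16 - 1)) = 18 + 9*(27 - 17) = 18 + 9*10 = 18 + 90 = 108)
E(B, h) = 8/51 (E(B, h) = -1*(-8/51) = 8/51)
G(-2) - E(m, 35) = 1/51 - 1*8/51 = 1/51 - 8/51 = -7/51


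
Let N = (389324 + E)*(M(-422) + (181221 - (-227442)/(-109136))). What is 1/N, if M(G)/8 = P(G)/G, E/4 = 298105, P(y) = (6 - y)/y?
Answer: 303677741/87046783934531323290 ≈ 3.4887e-12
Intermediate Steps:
P(y) = (6 - y)/y
E = 1192420 (E = 4*298105 = 1192420)
M(G) = 8*(6 - G)/G² (M(G) = 8*(((6 - G)/G)/G) = 8*((6 - G)/G²) = 8*(6 - G)/G²)
N = 87046783934531323290/303677741 (N = (389324 + 1192420)*(8*(6 - 1*(-422))/(-422)² + (181221 - (-227442)/(-109136))) = 1581744*(8*(1/178084)*(6 + 422) + (181221 - (-227442)*(-1)/109136)) = 1581744*(8*(1/178084)*428 + (181221 - 1*113721/54568)) = 1581744*(856/44521 + (181221 - 113721/54568)) = 1581744*(856/44521 + 9888753807/54568) = 1581744*(440257254951655/2429421928) = 87046783934531323290/303677741 ≈ 2.8664e+11)
1/N = 1/(87046783934531323290/303677741) = 303677741/87046783934531323290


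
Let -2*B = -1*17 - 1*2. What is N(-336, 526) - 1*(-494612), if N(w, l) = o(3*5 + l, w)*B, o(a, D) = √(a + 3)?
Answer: 494612 + 38*√34 ≈ 4.9483e+5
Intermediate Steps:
o(a, D) = √(3 + a)
B = 19/2 (B = -(-1*17 - 1*2)/2 = -(-17 - 2)/2 = -½*(-19) = 19/2 ≈ 9.5000)
N(w, l) = 19*√(18 + l)/2 (N(w, l) = √(3 + (3*5 + l))*(19/2) = √(3 + (15 + l))*(19/2) = √(18 + l)*(19/2) = 19*√(18 + l)/2)
N(-336, 526) - 1*(-494612) = 19*√(18 + 526)/2 - 1*(-494612) = 19*√544/2 + 494612 = 19*(4*√34)/2 + 494612 = 38*√34 + 494612 = 494612 + 38*√34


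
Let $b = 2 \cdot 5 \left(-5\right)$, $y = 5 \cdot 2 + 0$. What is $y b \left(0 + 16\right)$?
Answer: $-8000$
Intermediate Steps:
$y = 10$ ($y = 10 + 0 = 10$)
$b = -50$ ($b = 10 \left(-5\right) = -50$)
$y b \left(0 + 16\right) = 10 \left(-50\right) \left(0 + 16\right) = \left(-500\right) 16 = -8000$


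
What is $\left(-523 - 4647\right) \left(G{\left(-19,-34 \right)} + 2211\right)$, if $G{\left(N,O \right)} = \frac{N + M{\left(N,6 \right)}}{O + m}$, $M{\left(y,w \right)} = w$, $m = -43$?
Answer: $- \frac{80022200}{7} \approx -1.1432 \cdot 10^{7}$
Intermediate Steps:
$G{\left(N,O \right)} = \frac{6 + N}{-43 + O}$ ($G{\left(N,O \right)} = \frac{N + 6}{O - 43} = \frac{6 + N}{-43 + O}$)
$\left(-523 - 4647\right) \left(G{\left(-19,-34 \right)} + 2211\right) = \left(-523 - 4647\right) \left(\frac{6 - 19}{-43 - 34} + 2211\right) = - 5170 \left(\frac{1}{-77} \left(-13\right) + 2211\right) = - 5170 \left(\left(- \frac{1}{77}\right) \left(-13\right) + 2211\right) = - 5170 \left(\frac{13}{77} + 2211\right) = \left(-5170\right) \frac{170260}{77} = - \frac{80022200}{7}$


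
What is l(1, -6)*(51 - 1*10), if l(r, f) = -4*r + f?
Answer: -410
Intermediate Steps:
l(r, f) = f - 4*r
l(1, -6)*(51 - 1*10) = (-6 - 4*1)*(51 - 1*10) = (-6 - 4)*(51 - 10) = -10*41 = -410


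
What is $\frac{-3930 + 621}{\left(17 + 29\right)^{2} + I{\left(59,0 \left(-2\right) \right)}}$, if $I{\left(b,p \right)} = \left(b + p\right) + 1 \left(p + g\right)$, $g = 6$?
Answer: $- \frac{1103}{727} \approx -1.5172$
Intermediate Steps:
$I{\left(b,p \right)} = 6 + b + 2 p$ ($I{\left(b,p \right)} = \left(b + p\right) + 1 \left(p + 6\right) = \left(b + p\right) + 1 \left(6 + p\right) = \left(b + p\right) + \left(6 + p\right) = 6 + b + 2 p$)
$\frac{-3930 + 621}{\left(17 + 29\right)^{2} + I{\left(59,0 \left(-2\right) \right)}} = \frac{-3930 + 621}{\left(17 + 29\right)^{2} + \left(6 + 59 + 2 \cdot 0 \left(-2\right)\right)} = - \frac{3309}{46^{2} + \left(6 + 59 + 2 \cdot 0\right)} = - \frac{3309}{2116 + \left(6 + 59 + 0\right)} = - \frac{3309}{2116 + 65} = - \frac{3309}{2181} = \left(-3309\right) \frac{1}{2181} = - \frac{1103}{727}$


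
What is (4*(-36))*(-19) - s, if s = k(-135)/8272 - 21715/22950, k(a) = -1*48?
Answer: 6494869181/2373030 ≈ 2737.0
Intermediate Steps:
k(a) = -48
s = -2259101/2373030 (s = -48/8272 - 21715/22950 = -48*1/8272 - 21715*1/22950 = -3/517 - 4343/4590 = -2259101/2373030 ≈ -0.95199)
(4*(-36))*(-19) - s = (4*(-36))*(-19) - 1*(-2259101/2373030) = -144*(-19) + 2259101/2373030 = 2736 + 2259101/2373030 = 6494869181/2373030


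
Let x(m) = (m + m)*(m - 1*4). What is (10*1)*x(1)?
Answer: -60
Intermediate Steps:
x(m) = 2*m*(-4 + m) (x(m) = (2*m)*(m - 4) = (2*m)*(-4 + m) = 2*m*(-4 + m))
(10*1)*x(1) = (10*1)*(2*1*(-4 + 1)) = 10*(2*1*(-3)) = 10*(-6) = -60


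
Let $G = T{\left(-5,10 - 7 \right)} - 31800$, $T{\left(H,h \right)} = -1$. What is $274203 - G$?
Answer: $306004$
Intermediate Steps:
$G = -31801$ ($G = -1 - 31800 = -31801$)
$274203 - G = 274203 - -31801 = 274203 + 31801 = 306004$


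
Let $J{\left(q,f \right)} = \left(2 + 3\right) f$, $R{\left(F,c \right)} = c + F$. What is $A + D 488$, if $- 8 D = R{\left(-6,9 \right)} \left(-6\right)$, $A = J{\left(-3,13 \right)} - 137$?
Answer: $1026$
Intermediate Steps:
$R{\left(F,c \right)} = F + c$
$J{\left(q,f \right)} = 5 f$
$A = -72$ ($A = 5 \cdot 13 - 137 = 65 - 137 = -72$)
$D = \frac{9}{4}$ ($D = - \frac{\left(-6 + 9\right) \left(-6\right)}{8} = - \frac{3 \left(-6\right)}{8} = \left(- \frac{1}{8}\right) \left(-18\right) = \frac{9}{4} \approx 2.25$)
$A + D 488 = -72 + \frac{9}{4} \cdot 488 = -72 + 1098 = 1026$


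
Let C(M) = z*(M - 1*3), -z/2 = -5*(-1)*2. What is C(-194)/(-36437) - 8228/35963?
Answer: -441497856/1310383831 ≈ -0.33692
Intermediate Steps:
z = -20 (z = -2*(-5*(-1))*2 = -10*2 = -2*10 = -20)
C(M) = 60 - 20*M (C(M) = -20*(M - 1*3) = -20*(M - 3) = -20*(-3 + M) = 60 - 20*M)
C(-194)/(-36437) - 8228/35963 = (60 - 20*(-194))/(-36437) - 8228/35963 = (60 + 3880)*(-1/36437) - 8228*1/35963 = 3940*(-1/36437) - 8228/35963 = -3940/36437 - 8228/35963 = -441497856/1310383831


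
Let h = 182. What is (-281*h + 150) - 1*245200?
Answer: -296192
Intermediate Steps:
(-281*h + 150) - 1*245200 = (-281*182 + 150) - 1*245200 = (-51142 + 150) - 245200 = -50992 - 245200 = -296192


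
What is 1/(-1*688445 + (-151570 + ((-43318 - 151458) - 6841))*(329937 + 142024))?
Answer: -1/166691178152 ≈ -5.9991e-12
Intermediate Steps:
1/(-1*688445 + (-151570 + ((-43318 - 151458) - 6841))*(329937 + 142024)) = 1/(-688445 + (-151570 + (-194776 - 6841))*471961) = 1/(-688445 + (-151570 - 201617)*471961) = 1/(-688445 - 353187*471961) = 1/(-688445 - 166690489707) = 1/(-166691178152) = -1/166691178152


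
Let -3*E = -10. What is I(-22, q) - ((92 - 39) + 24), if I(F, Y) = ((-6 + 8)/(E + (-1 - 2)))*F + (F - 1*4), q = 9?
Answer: -235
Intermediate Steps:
E = 10/3 (E = -⅓*(-10) = 10/3 ≈ 3.3333)
I(F, Y) = -4 + 7*F (I(F, Y) = ((-6 + 8)/(10/3 + (-1 - 2)))*F + (F - 1*4) = (2/(10/3 - 3))*F + (F - 4) = (2/(⅓))*F + (-4 + F) = (2*3)*F + (-4 + F) = 6*F + (-4 + F) = -4 + 7*F)
I(-22, q) - ((92 - 39) + 24) = (-4 + 7*(-22)) - ((92 - 39) + 24) = (-4 - 154) - (53 + 24) = -158 - 1*77 = -158 - 77 = -235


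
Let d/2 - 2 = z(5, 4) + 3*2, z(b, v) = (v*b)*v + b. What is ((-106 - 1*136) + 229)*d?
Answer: -2418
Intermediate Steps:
z(b, v) = b + b*v**2 (z(b, v) = (b*v)*v + b = b*v**2 + b = b + b*v**2)
d = 186 (d = 4 + 2*(5*(1 + 4**2) + 3*2) = 4 + 2*(5*(1 + 16) + 6) = 4 + 2*(5*17 + 6) = 4 + 2*(85 + 6) = 4 + 2*91 = 4 + 182 = 186)
((-106 - 1*136) + 229)*d = ((-106 - 1*136) + 229)*186 = ((-106 - 136) + 229)*186 = (-242 + 229)*186 = -13*186 = -2418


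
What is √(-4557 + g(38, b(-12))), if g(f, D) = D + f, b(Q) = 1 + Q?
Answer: I*√4530 ≈ 67.305*I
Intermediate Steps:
√(-4557 + g(38, b(-12))) = √(-4557 + ((1 - 12) + 38)) = √(-4557 + (-11 + 38)) = √(-4557 + 27) = √(-4530) = I*√4530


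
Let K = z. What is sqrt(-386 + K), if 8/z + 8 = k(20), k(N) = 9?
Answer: 3*I*sqrt(42) ≈ 19.442*I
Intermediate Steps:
z = 8 (z = 8/(-8 + 9) = 8/1 = 8*1 = 8)
K = 8
sqrt(-386 + K) = sqrt(-386 + 8) = sqrt(-378) = 3*I*sqrt(42)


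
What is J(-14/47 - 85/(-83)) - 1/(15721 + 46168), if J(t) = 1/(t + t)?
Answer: 241423323/350663074 ≈ 0.68848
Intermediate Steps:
J(t) = 1/(2*t)
J(-14/47 - 85/(-83)) - 1/(15721 + 46168) = 1/(2*(-14/47 - 85/(-83))) - 1/(15721 + 46168) = 1/(2*(-14*1/47 - 85*(-1/83))) - 1/61889 = 1/(2*(-14/47 + 85/83)) - 1*1/61889 = 1/(2*(2833/3901)) - 1/61889 = (½)*(3901/2833) - 1/61889 = 3901/5666 - 1/61889 = 241423323/350663074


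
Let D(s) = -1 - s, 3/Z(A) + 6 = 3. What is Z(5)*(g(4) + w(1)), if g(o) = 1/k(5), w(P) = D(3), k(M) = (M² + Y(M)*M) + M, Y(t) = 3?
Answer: 179/45 ≈ 3.9778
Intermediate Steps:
k(M) = M² + 4*M (k(M) = (M² + 3*M) + M = M² + 4*M)
Z(A) = -1 (Z(A) = 3/(-6 + 3) = 3/(-3) = 3*(-⅓) = -1)
w(P) = -4 (w(P) = -1 - 1*3 = -1 - 3 = -4)
g(o) = 1/45 (g(o) = 1/(5*(4 + 5)) = 1/(5*9) = 1/45)
Z(5)*(g(4) + w(1)) = -(1/45 - 4) = -1*(-179/45) = 179/45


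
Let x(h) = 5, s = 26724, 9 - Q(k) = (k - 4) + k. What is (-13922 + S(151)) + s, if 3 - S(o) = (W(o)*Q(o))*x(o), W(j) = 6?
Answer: 21475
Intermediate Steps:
Q(k) = 13 - 2*k (Q(k) = 9 - ((k - 4) + k) = 9 - ((-4 + k) + k) = 9 - (-4 + 2*k) = 9 + (4 - 2*k) = 13 - 2*k)
S(o) = -387 + 60*o (S(o) = 3 - 6*(13 - 2*o)*5 = 3 - (78 - 12*o)*5 = 3 - (390 - 60*o) = 3 + (-390 + 60*o) = -387 + 60*o)
(-13922 + S(151)) + s = (-13922 + (-387 + 60*151)) + 26724 = (-13922 + (-387 + 9060)) + 26724 = (-13922 + 8673) + 26724 = -5249 + 26724 = 21475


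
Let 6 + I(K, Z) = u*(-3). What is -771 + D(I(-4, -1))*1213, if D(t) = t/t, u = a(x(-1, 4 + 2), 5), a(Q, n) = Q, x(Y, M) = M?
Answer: 442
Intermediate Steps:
u = 6 (u = 4 + 2 = 6)
I(K, Z) = -24 (I(K, Z) = -6 + 6*(-3) = -6 - 18 = -24)
D(t) = 1
-771 + D(I(-4, -1))*1213 = -771 + 1*1213 = -771 + 1213 = 442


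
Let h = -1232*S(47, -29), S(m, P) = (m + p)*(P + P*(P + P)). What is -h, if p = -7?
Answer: 81459840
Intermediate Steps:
S(m, P) = (-7 + m)*(P + 2*P**2) (S(m, P) = (m - 7)*(P + P*(P + P)) = (-7 + m)*(P + P*(2*P)) = (-7 + m)*(P + 2*P**2))
h = -81459840 (h = -(-35728)*(-7 + 47 - 14*(-29) + 2*(-29)*47) = -(-35728)*(-7 + 47 + 406 - 2726) = -(-35728)*(-2280) = -1232*66120 = -81459840)
-h = -1*(-81459840) = 81459840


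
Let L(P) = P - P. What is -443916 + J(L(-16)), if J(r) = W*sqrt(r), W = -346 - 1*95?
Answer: -443916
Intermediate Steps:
L(P) = 0
W = -441 (W = -346 - 95 = -441)
J(r) = -441*sqrt(r)
-443916 + J(L(-16)) = -443916 - 441*sqrt(0) = -443916 - 441*0 = -443916 + 0 = -443916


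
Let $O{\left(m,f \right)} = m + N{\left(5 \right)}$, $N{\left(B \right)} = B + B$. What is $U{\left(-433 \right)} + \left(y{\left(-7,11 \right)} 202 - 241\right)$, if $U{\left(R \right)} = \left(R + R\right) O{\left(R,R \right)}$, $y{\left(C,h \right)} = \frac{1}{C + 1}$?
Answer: $\frac{1098130}{3} \approx 3.6604 \cdot 10^{5}$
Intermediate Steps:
$N{\left(B \right)} = 2 B$
$y{\left(C,h \right)} = \frac{1}{1 + C}$
$O{\left(m,f \right)} = 10 + m$ ($O{\left(m,f \right)} = m + 2 \cdot 5 = m + 10 = 10 + m$)
$U{\left(R \right)} = 2 R \left(10 + R\right)$ ($U{\left(R \right)} = \left(R + R\right) \left(10 + R\right) = 2 R \left(10 + R\right)$)
$U{\left(-433 \right)} + \left(y{\left(-7,11 \right)} 202 - 241\right) = 2 \left(-433\right) \left(10 - 433\right) - \left(241 - \frac{1}{1 - 7} \cdot 202\right) = 2 \left(-433\right) \left(-423\right) - \left(241 - \frac{1}{-6} \cdot 202\right) = 366318 - \frac{824}{3} = \frac{1098130}{3}$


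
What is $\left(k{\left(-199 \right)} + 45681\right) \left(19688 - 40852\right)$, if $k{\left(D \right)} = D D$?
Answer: $-1804908248$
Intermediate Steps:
$k{\left(D \right)} = D^{2}$
$\left(k{\left(-199 \right)} + 45681\right) \left(19688 - 40852\right) = \left(\left(-199\right)^{2} + 45681\right) \left(19688 - 40852\right) = \left(39601 + 45681\right) \left(-21164\right) = 85282 \left(-21164\right) = -1804908248$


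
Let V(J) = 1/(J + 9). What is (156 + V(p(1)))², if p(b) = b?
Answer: 2436721/100 ≈ 24367.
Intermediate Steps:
V(J) = 1/(9 + J)
(156 + V(p(1)))² = (156 + 1/(9 + 1))² = (156 + 1/10)² = (156 + ⅒)² = (1561/10)² = 2436721/100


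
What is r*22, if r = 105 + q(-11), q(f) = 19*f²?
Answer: 52888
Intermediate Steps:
r = 2404 (r = 105 + 19*(-11)² = 105 + 19*121 = 105 + 2299 = 2404)
r*22 = 2404*22 = 52888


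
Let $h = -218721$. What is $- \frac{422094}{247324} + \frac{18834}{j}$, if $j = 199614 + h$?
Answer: $- \frac{192773489}{71600298} \approx -2.6924$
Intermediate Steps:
$j = -19107$ ($j = 199614 - 218721 = -19107$)
$- \frac{422094}{247324} + \frac{18834}{j} = - \frac{422094}{247324} + \frac{18834}{-19107} = \left(-422094\right) \frac{1}{247324} + 18834 \left(- \frac{1}{19107}\right) = - \frac{211047}{123662} - \frac{6278}{6369} = - \frac{192773489}{71600298}$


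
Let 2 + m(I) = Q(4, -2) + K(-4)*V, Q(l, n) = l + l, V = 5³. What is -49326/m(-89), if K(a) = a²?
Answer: -24663/1003 ≈ -24.589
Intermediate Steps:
V = 125
Q(l, n) = 2*l
m(I) = 2006 (m(I) = -2 + (2*4 + (-4)²*125) = -2 + (8 + 16*125) = -2 + (8 + 2000) = -2 + 2008 = 2006)
-49326/m(-89) = -49326/2006 = -49326*1/2006 = -24663/1003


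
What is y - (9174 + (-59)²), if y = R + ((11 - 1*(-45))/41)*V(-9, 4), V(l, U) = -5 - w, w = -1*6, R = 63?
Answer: -516216/41 ≈ -12591.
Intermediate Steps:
w = -6
V(l, U) = 1 (V(l, U) = -5 - 1*(-6) = -5 + 6 = 1)
y = 2639/41 (y = 63 + ((11 - 1*(-45))/41)*1 = 63 + ((11 + 45)*(1/41))*1 = 63 + (56*(1/41))*1 = 63 + (56/41)*1 = 63 + 56/41 = 2639/41 ≈ 64.366)
y - (9174 + (-59)²) = 2639/41 - (9174 + (-59)²) = 2639/41 - (9174 + 3481) = 2639/41 - 1*12655 = 2639/41 - 12655 = -516216/41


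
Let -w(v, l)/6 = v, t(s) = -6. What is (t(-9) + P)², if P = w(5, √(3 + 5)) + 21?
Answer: 225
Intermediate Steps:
w(v, l) = -6*v
P = -9 (P = -6*5 + 21 = -30 + 21 = -9)
(t(-9) + P)² = (-6 - 9)² = (-15)² = 225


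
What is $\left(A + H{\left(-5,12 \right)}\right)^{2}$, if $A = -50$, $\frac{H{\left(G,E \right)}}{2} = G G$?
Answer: $0$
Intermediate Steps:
$H{\left(G,E \right)} = 2 G^{2}$ ($H{\left(G,E \right)} = 2 G G = 2 G^{2}$)
$\left(A + H{\left(-5,12 \right)}\right)^{2} = \left(-50 + 2 \left(-5\right)^{2}\right)^{2} = \left(-50 + 2 \cdot 25\right)^{2} = \left(-50 + 50\right)^{2} = 0^{2} = 0$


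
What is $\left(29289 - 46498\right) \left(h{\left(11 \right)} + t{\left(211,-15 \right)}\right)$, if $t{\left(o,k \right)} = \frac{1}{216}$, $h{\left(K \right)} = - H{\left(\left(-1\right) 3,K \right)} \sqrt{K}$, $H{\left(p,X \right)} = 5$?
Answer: $- \frac{17209}{216} + 86045 \sqrt{11} \approx 2.853 \cdot 10^{5}$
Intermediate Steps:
$h{\left(K \right)} = - 5 \sqrt{K}$
$t{\left(o,k \right)} = \frac{1}{216}$
$\left(29289 - 46498\right) \left(h{\left(11 \right)} + t{\left(211,-15 \right)}\right) = \left(29289 - 46498\right) \left(- 5 \sqrt{11} + \frac{1}{216}\right) = - 17209 \left(\frac{1}{216} - 5 \sqrt{11}\right) = - \frac{17209}{216} + 86045 \sqrt{11}$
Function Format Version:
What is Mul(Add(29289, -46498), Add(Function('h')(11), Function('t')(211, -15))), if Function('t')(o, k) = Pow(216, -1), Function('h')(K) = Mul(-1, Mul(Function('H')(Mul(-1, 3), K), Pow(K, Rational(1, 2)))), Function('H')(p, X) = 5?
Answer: Add(Rational(-17209, 216), Mul(86045, Pow(11, Rational(1, 2)))) ≈ 2.8530e+5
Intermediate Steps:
Function('h')(K) = Mul(-5, Pow(K, Rational(1, 2))) (Function('h')(K) = Mul(-1, Mul(5, Pow(K, Rational(1, 2)))) = Mul(-5, Pow(K, Rational(1, 2))))
Function('t')(o, k) = Rational(1, 216)
Mul(Add(29289, -46498), Add(Function('h')(11), Function('t')(211, -15))) = Mul(Add(29289, -46498), Add(Mul(-5, Pow(11, Rational(1, 2))), Rational(1, 216))) = Mul(-17209, Add(Rational(1, 216), Mul(-5, Pow(11, Rational(1, 2))))) = Add(Rational(-17209, 216), Mul(86045, Pow(11, Rational(1, 2))))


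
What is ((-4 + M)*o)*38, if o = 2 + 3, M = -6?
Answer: -1900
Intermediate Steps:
o = 5
((-4 + M)*o)*38 = ((-4 - 6)*5)*38 = -10*5*38 = -50*38 = -1900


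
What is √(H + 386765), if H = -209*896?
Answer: √199501 ≈ 446.66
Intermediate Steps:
H = -187264
√(H + 386765) = √(-187264 + 386765) = √199501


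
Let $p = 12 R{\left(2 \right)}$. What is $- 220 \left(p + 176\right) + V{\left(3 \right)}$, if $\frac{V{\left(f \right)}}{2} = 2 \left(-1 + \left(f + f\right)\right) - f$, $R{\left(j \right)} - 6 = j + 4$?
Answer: $-70386$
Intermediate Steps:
$R{\left(j \right)} = 10 + j$ ($R{\left(j \right)} = 6 + \left(j + 4\right) = 6 + \left(4 + j\right) = 10 + j$)
$p = 144$ ($p = 12 \left(10 + 2\right) = 12 \cdot 12 = 144$)
$V{\left(f \right)} = -4 + 6 f$ ($V{\left(f \right)} = 2 \left(2 \left(-1 + \left(f + f\right)\right) - f\right) = 2 \left(2 \left(-1 + 2 f\right) - f\right) = 2 \left(\left(-2 + 4 f\right) - f\right) = 2 \left(-2 + 3 f\right) = -4 + 6 f$)
$- 220 \left(p + 176\right) + V{\left(3 \right)} = - 220 \left(144 + 176\right) + \left(-4 + 6 \cdot 3\right) = \left(-220\right) 320 + \left(-4 + 18\right) = -70400 + 14 = -70386$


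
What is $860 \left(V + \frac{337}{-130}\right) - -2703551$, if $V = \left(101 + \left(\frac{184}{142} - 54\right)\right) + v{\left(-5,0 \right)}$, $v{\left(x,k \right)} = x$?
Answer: $\frac{2527687171}{923} \approx 2.7386 \cdot 10^{6}$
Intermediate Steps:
$V = \frac{3074}{71}$ ($V = \left(101 + \left(\frac{184}{142} - 54\right)\right) - 5 = \left(101 + \left(184 \cdot \frac{1}{142} - 54\right)\right) - 5 = \left(101 + \left(\frac{92}{71} - 54\right)\right) - 5 = \left(101 - \frac{3742}{71}\right) - 5 = \frac{3429}{71} - 5 = \frac{3074}{71} \approx 43.296$)
$860 \left(V + \frac{337}{-130}\right) - -2703551 = 860 \left(\frac{3074}{71} + \frac{337}{-130}\right) - -2703551 = 860 \left(\frac{3074}{71} + 337 \left(- \frac{1}{130}\right)\right) + 2703551 = 860 \left(\frac{3074}{71} - \frac{337}{130}\right) + 2703551 = 860 \cdot \frac{375693}{9230} + 2703551 = \frac{32309598}{923} + 2703551 = \frac{2527687171}{923}$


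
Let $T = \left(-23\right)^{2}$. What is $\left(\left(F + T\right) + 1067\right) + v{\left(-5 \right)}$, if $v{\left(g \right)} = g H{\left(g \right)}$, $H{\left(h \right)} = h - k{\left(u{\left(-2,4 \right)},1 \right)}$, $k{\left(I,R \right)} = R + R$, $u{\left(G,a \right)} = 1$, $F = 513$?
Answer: $2144$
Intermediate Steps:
$T = 529$
$k{\left(I,R \right)} = 2 R$
$H{\left(h \right)} = -2 + h$ ($H{\left(h \right)} = h - 2 \cdot 1 = h - 2 = -2 + h$)
$v{\left(g \right)} = g \left(-2 + g\right)$
$\left(\left(F + T\right) + 1067\right) + v{\left(-5 \right)} = \left(\left(513 + 529\right) + 1067\right) - 5 \left(-2 - 5\right) = \left(1042 + 1067\right) - -35 = 2109 + 35 = 2144$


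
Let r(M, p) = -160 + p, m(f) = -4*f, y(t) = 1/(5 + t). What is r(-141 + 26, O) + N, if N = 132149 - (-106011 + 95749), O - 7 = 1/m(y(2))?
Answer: 569025/4 ≈ 1.4226e+5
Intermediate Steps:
O = 21/4 (O = 7 + 1/(-4/(5 + 2)) = 7 + 1/(-4/7) = 7 - 7/4 = 21/4 ≈ 5.2500)
N = 142411 (N = 132149 - 1*(-10262) = 132149 + 10262 = 142411)
r(-141 + 26, O) + N = (-160 + 21/4) + 142411 = -619/4 + 142411 = 569025/4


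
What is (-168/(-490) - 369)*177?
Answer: -2283831/35 ≈ -65252.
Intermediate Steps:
(-168/(-490) - 369)*177 = (-168*(-1/490) - 369)*177 = (12/35 - 369)*177 = -12903/35*177 = -2283831/35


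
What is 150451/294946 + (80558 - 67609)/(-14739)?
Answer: -1601758465/4347209094 ≈ -0.36846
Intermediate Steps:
150451/294946 + (80558 - 67609)/(-14739) = 150451*(1/294946) + 12949*(-1/14739) = 150451/294946 - 12949/14739 = -1601758465/4347209094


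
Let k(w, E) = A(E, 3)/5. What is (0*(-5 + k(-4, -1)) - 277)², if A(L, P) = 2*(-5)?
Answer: 76729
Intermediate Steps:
A(L, P) = -10
k(w, E) = -2 (k(w, E) = -10/5 = -10*⅕ = -2)
(0*(-5 + k(-4, -1)) - 277)² = (0*(-5 - 2) - 277)² = (0*(-7) - 277)² = (0 - 277)² = (-277)² = 76729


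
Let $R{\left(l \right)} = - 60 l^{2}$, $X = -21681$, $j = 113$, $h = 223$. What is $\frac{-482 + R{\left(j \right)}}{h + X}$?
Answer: $\frac{383311}{10729} \approx 35.727$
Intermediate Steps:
$\frac{-482 + R{\left(j \right)}}{h + X} = \frac{-482 - 60 \cdot 113^{2}}{223 - 21681} = \frac{-482 - 766140}{-21458} = \left(-482 - 766140\right) \left(- \frac{1}{21458}\right) = \left(-766622\right) \left(- \frac{1}{21458}\right) = \frac{383311}{10729}$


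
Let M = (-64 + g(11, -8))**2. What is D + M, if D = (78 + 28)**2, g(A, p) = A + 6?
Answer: 13445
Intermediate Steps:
g(A, p) = 6 + A
M = 2209 (M = (-64 + (6 + 11))**2 = (-64 + 17)**2 = (-47)**2 = 2209)
D = 11236 (D = 106**2 = 11236)
D + M = 11236 + 2209 = 13445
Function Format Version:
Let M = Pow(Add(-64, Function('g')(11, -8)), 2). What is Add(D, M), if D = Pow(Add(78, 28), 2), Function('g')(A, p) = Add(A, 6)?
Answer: 13445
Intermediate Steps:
Function('g')(A, p) = Add(6, A)
M = 2209 (M = Pow(Add(-64, Add(6, 11)), 2) = Pow(Add(-64, 17), 2) = Pow(-47, 2) = 2209)
D = 11236 (D = Pow(106, 2) = 11236)
Add(D, M) = Add(11236, 2209) = 13445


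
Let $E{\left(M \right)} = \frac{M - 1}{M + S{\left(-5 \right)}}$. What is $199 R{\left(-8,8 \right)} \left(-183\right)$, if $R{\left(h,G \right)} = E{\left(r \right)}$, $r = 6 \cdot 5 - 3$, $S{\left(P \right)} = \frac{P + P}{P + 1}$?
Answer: $- \frac{1893684}{59} \approx -32096.0$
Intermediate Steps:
$S{\left(P \right)} = \frac{2 P}{1 + P}$
$r = 27$ ($r = 30 - 3 = 27$)
$E{\left(M \right)} = \frac{-1 + M}{\frac{5}{2} + M}$ ($E{\left(M \right)} = \frac{M - 1}{M + 2 \left(-5\right) \frac{1}{1 - 5}} = \frac{-1 + M}{M + 2 \left(-5\right) \frac{1}{-4}} = \frac{-1 + M}{M + 2 \left(-5\right) \left(- \frac{1}{4}\right)} = \frac{-1 + M}{M + \frac{5}{2}} = \frac{-1 + M}{\frac{5}{2} + M}$)
$R{\left(h,G \right)} = \frac{52}{59}$ ($R{\left(h,G \right)} = \frac{2 \left(-1 + 27\right)}{5 + 2 \cdot 27} = 2 \frac{1}{5 + 54} \cdot 26 = 2 \cdot \frac{1}{59} \cdot 26 = \frac{52}{59}$)
$199 R{\left(-8,8 \right)} \left(-183\right) = 199 \cdot \frac{52}{59} \left(-183\right) = \frac{10348}{59} \left(-183\right) = - \frac{1893684}{59}$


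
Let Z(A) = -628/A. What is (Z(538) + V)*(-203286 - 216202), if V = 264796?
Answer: -29880050537280/269 ≈ -1.1108e+11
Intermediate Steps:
(Z(538) + V)*(-203286 - 216202) = (-628/538 + 264796)*(-203286 - 216202) = (-628*1/538 + 264796)*(-419488) = (-314/269 + 264796)*(-419488) = (71229810/269)*(-419488) = -29880050537280/269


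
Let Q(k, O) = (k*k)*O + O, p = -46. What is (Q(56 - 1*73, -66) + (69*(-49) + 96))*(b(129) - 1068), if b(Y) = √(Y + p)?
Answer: 23949900 - 22425*√83 ≈ 2.3746e+7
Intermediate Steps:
b(Y) = √(-46 + Y) (b(Y) = √(Y - 46) = √(-46 + Y))
Q(k, O) = O + O*k² (Q(k, O) = k²*O + O = O*k² + O = O + O*k²)
(Q(56 - 1*73, -66) + (69*(-49) + 96))*(b(129) - 1068) = (-66*(1 + (56 - 1*73)²) + (69*(-49) + 96))*(√(-46 + 129) - 1068) = (-66*(1 + (56 - 73)²) + (-3381 + 96))*(√83 - 1068) = (-66*(1 + (-17)²) - 3285)*(-1068 + √83) = (-66*(1 + 289) - 3285)*(-1068 + √83) = (-66*290 - 3285)*(-1068 + √83) = (-19140 - 3285)*(-1068 + √83) = -22425*(-1068 + √83) = 23949900 - 22425*√83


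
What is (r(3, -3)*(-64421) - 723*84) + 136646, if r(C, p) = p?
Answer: 269177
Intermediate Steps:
(r(3, -3)*(-64421) - 723*84) + 136646 = (-3*(-64421) - 723*84) + 136646 = (193263 - 60732) + 136646 = 132531 + 136646 = 269177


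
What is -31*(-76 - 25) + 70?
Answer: 3201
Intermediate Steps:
-31*(-76 - 25) + 70 = -31*(-101) + 70 = 3131 + 70 = 3201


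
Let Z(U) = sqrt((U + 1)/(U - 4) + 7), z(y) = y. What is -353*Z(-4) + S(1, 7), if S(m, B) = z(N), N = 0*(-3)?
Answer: -353*sqrt(118)/4 ≈ -958.64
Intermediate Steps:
N = 0
S(m, B) = 0
Z(U) = sqrt(7 + (1 + U)/(-4 + U)) (Z(U) = sqrt((1 + U)/(-4 + U) + 7) = sqrt(7 + (1 + U)/(-4 + U)))
-353*Z(-4) + S(1, 7) = -353*sqrt(59)*sqrt(-1/(-4 - 4)) + 0 = -353*sqrt(59)*sqrt(-1/(-8)) + 0 = -353*sqrt(118)/4 + 0 = -353*sqrt(118)/4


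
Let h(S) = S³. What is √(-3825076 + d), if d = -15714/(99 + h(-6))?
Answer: I*√646415146/13 ≈ 1955.7*I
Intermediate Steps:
d = 1746/13 (d = -15714/(99 + (-6)³) = -15714/(99 - 216) = -15714/(-117) = -15714*(-1/117) = 1746/13 ≈ 134.31)
√(-3825076 + d) = √(-3825076 + 1746/13) = √(-49724242/13) = I*√646415146/13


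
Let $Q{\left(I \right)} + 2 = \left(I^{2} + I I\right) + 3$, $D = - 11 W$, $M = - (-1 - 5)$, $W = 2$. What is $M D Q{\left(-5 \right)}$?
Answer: $-6732$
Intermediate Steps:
$M = 6$ ($M = \left(-1\right) \left(-6\right) = 6$)
$D = -22$ ($D = \left(-11\right) 2 = -22$)
$Q{\left(I \right)} = 1 + 2 I^{2}$ ($Q{\left(I \right)} = -2 + \left(\left(I^{2} + I I\right) + 3\right) = -2 + \left(\left(I^{2} + I^{2}\right) + 3\right) = -2 + \left(2 I^{2} + 3\right) = -2 + \left(3 + 2 I^{2}\right) = 1 + 2 I^{2}$)
$M D Q{\left(-5 \right)} = 6 \left(-22\right) \left(1 + 2 \left(-5\right)^{2}\right) = - 132 \left(1 + 2 \cdot 25\right) = - 132 \left(1 + 50\right) = \left(-132\right) 51 = -6732$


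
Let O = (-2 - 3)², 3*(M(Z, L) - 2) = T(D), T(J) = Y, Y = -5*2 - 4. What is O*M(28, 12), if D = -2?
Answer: -200/3 ≈ -66.667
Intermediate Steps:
Y = -14 (Y = -10 - 4 = -14)
T(J) = -14
M(Z, L) = -8/3 (M(Z, L) = 2 + (⅓)*(-14) = 2 - 14/3 = -8/3)
O = 25 (O = (-5)² = 25)
O*M(28, 12) = 25*(-8/3) = -200/3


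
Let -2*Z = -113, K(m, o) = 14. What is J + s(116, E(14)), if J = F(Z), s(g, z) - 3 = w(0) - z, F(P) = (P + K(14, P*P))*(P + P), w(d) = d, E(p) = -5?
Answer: 15949/2 ≈ 7974.5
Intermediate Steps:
Z = 113/2 (Z = -1/2*(-113) = 113/2 ≈ 56.500)
F(P) = 2*P*(14 + P) (F(P) = (P + 14)*(P + P) = (14 + P)*(2*P) = 2*P*(14 + P))
s(g, z) = 3 - z (s(g, z) = 3 + (0 - z) = 3 - z)
J = 15933/2 (J = 2*(113/2)*(14 + 113/2) = 2*(113/2)*(141/2) = 15933/2 ≈ 7966.5)
J + s(116, E(14)) = 15933/2 + (3 - 1*(-5)) = 15933/2 + (3 + 5) = 15933/2 + 8 = 15949/2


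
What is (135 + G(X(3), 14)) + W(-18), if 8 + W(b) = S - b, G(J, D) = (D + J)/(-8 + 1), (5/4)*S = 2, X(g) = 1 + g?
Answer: 5041/35 ≈ 144.03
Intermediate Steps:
S = 8/5 (S = (⅘)*2 = 8/5 ≈ 1.6000)
G(J, D) = -D/7 - J/7 (G(J, D) = (D + J)/(-7) = (D + J)*(-⅐) = -D/7 - J/7)
W(b) = -32/5 - b (W(b) = -8 + (8/5 - b) = -32/5 - b)
(135 + G(X(3), 14)) + W(-18) = (135 + (-⅐*14 - (1 + 3)/7)) + (-32/5 - 1*(-18)) = (135 + (-2 - ⅐*4)) + (-32/5 + 18) = (135 + (-2 - 4/7)) + 58/5 = (135 - 18/7) + 58/5 = 927/7 + 58/5 = 5041/35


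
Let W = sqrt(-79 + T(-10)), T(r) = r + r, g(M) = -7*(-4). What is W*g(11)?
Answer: 84*I*sqrt(11) ≈ 278.6*I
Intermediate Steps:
g(M) = 28
T(r) = 2*r
W = 3*I*sqrt(11) (W = sqrt(-79 + 2*(-10)) = sqrt(-79 - 20) = sqrt(-99) = 3*I*sqrt(11) ≈ 9.9499*I)
W*g(11) = (3*I*sqrt(11))*28 = 84*I*sqrt(11)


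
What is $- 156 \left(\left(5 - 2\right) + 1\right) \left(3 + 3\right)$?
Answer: $-3744$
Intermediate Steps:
$- 156 \left(\left(5 - 2\right) + 1\right) \left(3 + 3\right) = - 156 \left(\left(5 - 2\right) + 1\right) 6 = - 156 \left(3 + 1\right) 6 = - 156 \cdot 4 \cdot 6 = \left(-156\right) 24 = -3744$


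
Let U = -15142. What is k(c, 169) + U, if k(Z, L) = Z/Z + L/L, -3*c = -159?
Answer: -15140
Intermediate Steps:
c = 53 (c = -⅓*(-159) = 53)
k(Z, L) = 2 (k(Z, L) = 1 + 1 = 2)
k(c, 169) + U = 2 - 15142 = -15140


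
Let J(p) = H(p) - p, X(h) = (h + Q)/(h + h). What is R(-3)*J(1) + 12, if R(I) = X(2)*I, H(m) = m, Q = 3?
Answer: 12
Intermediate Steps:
X(h) = (3 + h)/(2*h) (X(h) = (h + 3)/(h + h) = (3 + h)/((2*h)) = (3 + h)*(1/(2*h)) = (3 + h)/(2*h))
J(p) = 0 (J(p) = p - p = 0)
R(I) = 5*I/4 (R(I) = ((½)*(3 + 2)/2)*I = ((½)*(½)*5)*I = 5*I/4)
R(-3)*J(1) + 12 = ((5/4)*(-3))*0 + 12 = -15/4*0 + 12 = 0 + 12 = 12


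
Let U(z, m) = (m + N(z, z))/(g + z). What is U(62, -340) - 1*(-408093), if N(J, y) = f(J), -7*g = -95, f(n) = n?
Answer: 215879251/529 ≈ 4.0809e+5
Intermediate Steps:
g = 95/7 (g = -⅐*(-95) = 95/7 ≈ 13.571)
N(J, y) = J
U(z, m) = (m + z)/(95/7 + z)
U(62, -340) - 1*(-408093) = 7*(-340 + 62)/(95 + 7*62) - 1*(-408093) = 7*(-278)/(95 + 434) + 408093 = 7*(-278)/529 + 408093 = 7*(1/529)*(-278) + 408093 = -1946/529 + 408093 = 215879251/529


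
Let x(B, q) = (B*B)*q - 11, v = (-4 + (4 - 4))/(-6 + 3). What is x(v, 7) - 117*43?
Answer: -45266/9 ≈ -5029.6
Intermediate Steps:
v = 4/3 (v = (-4 + 0)/(-3) = -4*(-⅓) = 4/3 ≈ 1.3333)
x(B, q) = -11 + q*B² (x(B, q) = B²*q - 11 = q*B² - 11 = -11 + q*B²)
x(v, 7) - 117*43 = (-11 + 7*(4/3)²) - 117*43 = (-11 + 7*(16/9)) - 5031 = (-11 + 112/9) - 5031 = 13/9 - 5031 = -45266/9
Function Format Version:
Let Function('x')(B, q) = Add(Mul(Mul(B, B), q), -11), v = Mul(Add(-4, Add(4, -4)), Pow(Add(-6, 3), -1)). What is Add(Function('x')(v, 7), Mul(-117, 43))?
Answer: Rational(-45266, 9) ≈ -5029.6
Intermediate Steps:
v = Rational(4, 3) (v = Mul(Add(-4, 0), Pow(-3, -1)) = Mul(-4, Rational(-1, 3)) = Rational(4, 3) ≈ 1.3333)
Function('x')(B, q) = Add(-11, Mul(q, Pow(B, 2))) (Function('x')(B, q) = Add(Mul(Pow(B, 2), q), -11) = Add(Mul(q, Pow(B, 2)), -11) = Add(-11, Mul(q, Pow(B, 2))))
Add(Function('x')(v, 7), Mul(-117, 43)) = Add(Add(-11, Mul(7, Pow(Rational(4, 3), 2))), Mul(-117, 43)) = Add(Add(-11, Mul(7, Rational(16, 9))), -5031) = Add(Add(-11, Rational(112, 9)), -5031) = Add(Rational(13, 9), -5031) = Rational(-45266, 9)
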